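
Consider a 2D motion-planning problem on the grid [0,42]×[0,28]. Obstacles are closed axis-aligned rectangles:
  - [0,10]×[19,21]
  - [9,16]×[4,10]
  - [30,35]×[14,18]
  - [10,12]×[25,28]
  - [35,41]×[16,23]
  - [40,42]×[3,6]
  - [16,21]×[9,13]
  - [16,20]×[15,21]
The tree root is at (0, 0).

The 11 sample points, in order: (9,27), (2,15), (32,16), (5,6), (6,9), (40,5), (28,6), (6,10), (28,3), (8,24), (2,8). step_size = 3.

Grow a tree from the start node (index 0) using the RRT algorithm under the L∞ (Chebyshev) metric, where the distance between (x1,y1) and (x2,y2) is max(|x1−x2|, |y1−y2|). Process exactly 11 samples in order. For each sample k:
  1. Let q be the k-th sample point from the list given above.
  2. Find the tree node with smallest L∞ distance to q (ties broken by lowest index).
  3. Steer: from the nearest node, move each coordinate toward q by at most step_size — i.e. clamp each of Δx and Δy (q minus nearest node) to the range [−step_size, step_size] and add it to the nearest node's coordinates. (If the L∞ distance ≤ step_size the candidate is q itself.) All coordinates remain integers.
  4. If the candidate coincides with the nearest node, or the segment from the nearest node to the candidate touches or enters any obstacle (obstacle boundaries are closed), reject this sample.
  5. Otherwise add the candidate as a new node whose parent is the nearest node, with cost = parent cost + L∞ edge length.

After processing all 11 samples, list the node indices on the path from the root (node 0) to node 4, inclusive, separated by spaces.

Path: 0 1 3 4

1. q=(9,27) nearest=0 d=27 new=(3,3) → add node 1 parent=0 cost=3
2. q=(2,15) nearest=1 d=12 new=(2,6) → add node 2 parent=1 cost=6
3. q=(32,16) nearest=1 d=29 new=(6,6) → add node 3 parent=1 cost=6
4. q=(5,6) nearest=3 d=1 new=(5,6) → add node 4 parent=3 cost=7
5. q=(6,9) nearest=3 d=3 new=(6,9) → add node 5 parent=3 cost=9
6. q=(40,5) nearest=3 d=34 new=(9,5) → blocked by [9,16]×[4,10], reject
7. q=(28,6) nearest=3 d=22 new=(9,6) → blocked by [9,16]×[4,10], reject
8. q=(6,10) nearest=5 d=1 new=(6,10) → add node 6 parent=5 cost=10
9. q=(28,3) nearest=3 d=22 new=(9,3) → add node 7 parent=3 cost=9
10. q=(8,24) nearest=6 d=14 new=(8,13) → add node 8 parent=6 cost=13
11. q=(2,8) nearest=2 d=2 new=(2,8) → add node 9 parent=2 cost=8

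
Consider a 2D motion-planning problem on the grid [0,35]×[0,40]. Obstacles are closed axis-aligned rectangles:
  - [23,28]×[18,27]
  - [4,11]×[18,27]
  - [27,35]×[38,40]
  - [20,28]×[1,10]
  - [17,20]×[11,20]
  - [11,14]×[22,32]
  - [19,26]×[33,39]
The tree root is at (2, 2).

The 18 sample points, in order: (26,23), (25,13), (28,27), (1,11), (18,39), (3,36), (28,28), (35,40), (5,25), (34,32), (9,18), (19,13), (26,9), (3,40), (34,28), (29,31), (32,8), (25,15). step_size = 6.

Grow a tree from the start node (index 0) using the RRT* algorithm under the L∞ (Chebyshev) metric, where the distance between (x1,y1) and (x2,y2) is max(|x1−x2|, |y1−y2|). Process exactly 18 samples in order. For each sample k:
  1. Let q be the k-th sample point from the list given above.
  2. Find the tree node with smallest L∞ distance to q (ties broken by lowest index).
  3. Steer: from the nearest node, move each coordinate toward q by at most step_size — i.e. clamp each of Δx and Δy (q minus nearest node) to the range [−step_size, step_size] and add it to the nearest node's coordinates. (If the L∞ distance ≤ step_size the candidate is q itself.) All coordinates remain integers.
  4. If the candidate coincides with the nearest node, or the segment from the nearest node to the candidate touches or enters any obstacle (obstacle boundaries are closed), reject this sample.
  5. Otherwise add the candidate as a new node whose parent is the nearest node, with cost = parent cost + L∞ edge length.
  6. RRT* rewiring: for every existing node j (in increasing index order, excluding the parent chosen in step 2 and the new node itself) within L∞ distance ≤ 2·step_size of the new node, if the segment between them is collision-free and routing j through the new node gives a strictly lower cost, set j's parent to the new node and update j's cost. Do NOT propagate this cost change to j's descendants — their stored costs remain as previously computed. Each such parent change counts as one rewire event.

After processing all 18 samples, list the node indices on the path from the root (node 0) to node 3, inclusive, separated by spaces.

1. q=(26,23) nearest=0 d=24 new=(8,8) → add node 1 parent=0 cost=6
2. q=(25,13) nearest=1 d=17 new=(14,13) → add node 2 parent=1 cost=12
3. q=(28,27) nearest=2 d=14 new=(20,19) → blocked by [17,20]×[11,20], reject
4. q=(1,11) nearest=1 d=7 new=(2,11) → add node 3 parent=1 cost=12
5. q=(18,39) nearest=2 d=26 new=(18,19) → blocked by [17,20]×[11,20], reject
6. q=(3,36) nearest=2 d=23 new=(8,19) → blocked by [4,11]×[18,27], reject
7. q=(28,28) nearest=2 d=15 new=(20,19) → blocked by [17,20]×[11,20], reject
8. q=(35,40) nearest=2 d=27 new=(20,19) → blocked by [17,20]×[11,20], reject
9. q=(5,25) nearest=2 d=12 new=(8,19) → blocked by [4,11]×[18,27], reject
10. q=(34,32) nearest=2 d=20 new=(20,19) → blocked by [17,20]×[11,20], reject
11. q=(9,18) nearest=2 d=5 new=(9,18) → blocked by [4,11]×[18,27], reject
12. q=(19,13) nearest=2 d=5 new=(19,13) → blocked by [17,20]×[11,20], reject
13. q=(26,9) nearest=2 d=12 new=(20,9) → blocked by [20,28]×[1,10], reject
14. q=(3,40) nearest=2 d=27 new=(8,19) → blocked by [4,11]×[18,27], reject
15. q=(34,28) nearest=2 d=20 new=(20,19) → blocked by [17,20]×[11,20], reject
16. q=(29,31) nearest=2 d=18 new=(20,19) → blocked by [17,20]×[11,20], reject
17. q=(32,8) nearest=2 d=18 new=(20,8) → blocked by [20,28]×[1,10], reject
18. q=(25,15) nearest=2 d=11 new=(20,15) → blocked by [17,20]×[11,20], reject

Path: 0 1 3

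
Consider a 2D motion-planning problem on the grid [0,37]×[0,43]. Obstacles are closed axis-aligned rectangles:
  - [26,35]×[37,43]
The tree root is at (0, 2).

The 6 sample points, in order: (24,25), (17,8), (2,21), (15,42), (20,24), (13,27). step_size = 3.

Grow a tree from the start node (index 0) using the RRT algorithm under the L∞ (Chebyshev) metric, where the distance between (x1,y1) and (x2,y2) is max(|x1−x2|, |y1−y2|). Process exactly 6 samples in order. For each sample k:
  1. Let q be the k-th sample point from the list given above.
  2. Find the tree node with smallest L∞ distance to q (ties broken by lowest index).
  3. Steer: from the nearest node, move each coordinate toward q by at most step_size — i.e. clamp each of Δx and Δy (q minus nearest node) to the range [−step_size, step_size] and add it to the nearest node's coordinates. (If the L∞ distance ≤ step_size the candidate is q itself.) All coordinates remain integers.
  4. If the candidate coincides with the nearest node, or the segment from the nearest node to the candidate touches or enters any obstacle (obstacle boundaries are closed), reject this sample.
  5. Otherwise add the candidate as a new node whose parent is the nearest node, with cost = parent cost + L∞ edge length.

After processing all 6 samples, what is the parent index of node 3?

Parent of node 3: 2

1. q=(24,25) nearest=0 d=24 new=(3,5) → add node 1 parent=0 cost=3
2. q=(17,8) nearest=1 d=14 new=(6,8) → add node 2 parent=1 cost=6
3. q=(2,21) nearest=2 d=13 new=(3,11) → add node 3 parent=2 cost=9
4. q=(15,42) nearest=3 d=31 new=(6,14) → add node 4 parent=3 cost=12
5. q=(20,24) nearest=4 d=14 new=(9,17) → add node 5 parent=4 cost=15
6. q=(13,27) nearest=5 d=10 new=(12,20) → add node 6 parent=5 cost=18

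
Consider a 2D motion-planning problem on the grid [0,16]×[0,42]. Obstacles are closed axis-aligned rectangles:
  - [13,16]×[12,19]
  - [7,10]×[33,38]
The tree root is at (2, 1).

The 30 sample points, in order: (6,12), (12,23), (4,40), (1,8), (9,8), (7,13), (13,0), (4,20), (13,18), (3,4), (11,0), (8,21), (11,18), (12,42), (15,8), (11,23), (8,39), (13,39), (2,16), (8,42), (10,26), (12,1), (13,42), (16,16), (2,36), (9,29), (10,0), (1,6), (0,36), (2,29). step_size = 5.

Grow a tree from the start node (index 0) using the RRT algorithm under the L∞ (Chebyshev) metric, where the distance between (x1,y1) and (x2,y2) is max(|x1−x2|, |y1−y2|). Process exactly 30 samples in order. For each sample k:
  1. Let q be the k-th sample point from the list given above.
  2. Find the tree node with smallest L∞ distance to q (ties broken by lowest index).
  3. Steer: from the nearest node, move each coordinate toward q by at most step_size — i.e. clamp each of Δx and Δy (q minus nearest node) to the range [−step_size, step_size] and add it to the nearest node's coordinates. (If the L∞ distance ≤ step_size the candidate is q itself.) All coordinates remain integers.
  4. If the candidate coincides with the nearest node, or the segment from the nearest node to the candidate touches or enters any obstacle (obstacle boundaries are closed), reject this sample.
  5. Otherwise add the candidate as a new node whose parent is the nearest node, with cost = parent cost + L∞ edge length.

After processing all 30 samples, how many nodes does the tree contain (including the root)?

Node count: 27

1. q=(6,12) nearest=0 d=11 new=(6,6) → add node 1 parent=0 cost=5
2. q=(12,23) nearest=1 d=17 new=(11,11) → add node 2 parent=1 cost=10
3. q=(4,40) nearest=2 d=29 new=(6,16) → add node 3 parent=2 cost=15
4. q=(1,8) nearest=1 d=5 new=(1,8) → add node 4 parent=1 cost=10
5. q=(9,8) nearest=1 d=3 new=(9,8) → add node 5 parent=1 cost=8
6. q=(7,13) nearest=3 d=3 new=(7,13) → add node 6 parent=3 cost=18
7. q=(13,0) nearest=1 d=7 new=(11,1) → add node 7 parent=1 cost=10
8. q=(4,20) nearest=3 d=4 new=(4,20) → add node 8 parent=3 cost=19
9. q=(13,18) nearest=6 d=6 new=(12,18) → add node 9 parent=6 cost=23
10. q=(3,4) nearest=0 d=3 new=(3,4) → add node 10 parent=0 cost=3
11. q=(11,0) nearest=7 d=1 new=(11,0) → add node 11 parent=7 cost=11
12. q=(8,21) nearest=8 d=4 new=(8,21) → add node 12 parent=8 cost=23
13. q=(11,18) nearest=9 d=1 new=(11,18) → add node 13 parent=9 cost=24
14. q=(12,42) nearest=12 d=21 new=(12,26) → add node 14 parent=12 cost=28
15. q=(15,8) nearest=2 d=4 new=(15,8) → add node 15 parent=2 cost=14
16. q=(11,23) nearest=12 d=3 new=(11,23) → add node 16 parent=12 cost=26
17. q=(8,39) nearest=14 d=13 new=(8,31) → add node 17 parent=14 cost=33
18. q=(13,39) nearest=17 d=8 new=(13,36) → blocked by [7,10]×[33,38], reject
19. q=(2,16) nearest=3 d=4 new=(2,16) → add node 18 parent=3 cost=19
20. q=(8,42) nearest=17 d=11 new=(8,36) → blocked by [7,10]×[33,38], reject
21. q=(10,26) nearest=14 d=2 new=(10,26) → add node 19 parent=14 cost=30
22. q=(12,1) nearest=7 d=1 new=(12,1) → add node 20 parent=7 cost=11
23. q=(13,42) nearest=17 d=11 new=(13,36) → blocked by [7,10]×[33,38], reject
24. q=(16,16) nearest=9 d=4 new=(16,16) → blocked by [13,16]×[12,19], reject
25. q=(2,36) nearest=17 d=6 new=(3,36) → add node 21 parent=17 cost=38
26. q=(9,29) nearest=17 d=2 new=(9,29) → add node 22 parent=17 cost=35
27. q=(10,0) nearest=7 d=1 new=(10,0) → add node 23 parent=7 cost=11
28. q=(1,6) nearest=4 d=2 new=(1,6) → add node 24 parent=4 cost=12
29. q=(0,36) nearest=21 d=3 new=(0,36) → add node 25 parent=21 cost=41
30. q=(2,29) nearest=17 d=6 new=(3,29) → add node 26 parent=17 cost=38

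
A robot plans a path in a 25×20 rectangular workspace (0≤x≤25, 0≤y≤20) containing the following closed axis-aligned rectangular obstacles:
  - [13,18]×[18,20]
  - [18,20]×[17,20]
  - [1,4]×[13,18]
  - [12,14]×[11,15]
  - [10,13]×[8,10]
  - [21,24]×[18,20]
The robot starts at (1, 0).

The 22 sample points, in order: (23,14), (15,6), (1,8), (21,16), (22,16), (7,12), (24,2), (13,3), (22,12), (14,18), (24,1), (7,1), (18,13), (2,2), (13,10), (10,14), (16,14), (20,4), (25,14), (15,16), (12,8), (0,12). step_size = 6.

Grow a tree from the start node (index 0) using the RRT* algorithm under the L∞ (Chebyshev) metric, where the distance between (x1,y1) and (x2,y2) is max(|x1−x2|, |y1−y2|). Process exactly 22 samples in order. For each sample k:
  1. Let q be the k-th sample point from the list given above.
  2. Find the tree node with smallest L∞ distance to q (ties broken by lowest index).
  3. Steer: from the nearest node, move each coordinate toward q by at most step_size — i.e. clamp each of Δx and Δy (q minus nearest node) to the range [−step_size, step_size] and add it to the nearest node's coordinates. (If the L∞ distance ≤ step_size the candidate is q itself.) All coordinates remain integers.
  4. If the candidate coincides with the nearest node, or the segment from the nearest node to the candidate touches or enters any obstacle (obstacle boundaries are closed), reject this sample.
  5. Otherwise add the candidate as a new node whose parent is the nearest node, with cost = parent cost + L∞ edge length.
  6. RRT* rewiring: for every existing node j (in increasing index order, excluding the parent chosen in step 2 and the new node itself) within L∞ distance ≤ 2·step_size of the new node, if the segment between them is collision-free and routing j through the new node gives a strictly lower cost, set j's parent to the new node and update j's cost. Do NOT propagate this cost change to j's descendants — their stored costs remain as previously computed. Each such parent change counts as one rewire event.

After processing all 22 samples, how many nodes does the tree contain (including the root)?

Node count: 20

1. q=(23,14) nearest=0 d=22 new=(7,6) → add node 1 parent=0 cost=6
2. q=(15,6) nearest=1 d=8 new=(13,6) → add node 2 parent=1 cost=12
3. q=(1,8) nearest=1 d=6 new=(1,8) → add node 3 parent=1 cost=12
4. q=(21,16) nearest=2 d=10 new=(19,12) → add node 4 parent=2 cost=18
5. q=(22,16) nearest=4 d=4 new=(22,16) → add node 5 parent=4 cost=22
6. q=(7,12) nearest=1 d=6 new=(7,12) → add node 6 parent=1 cost=12
7. q=(24,2) nearest=4 d=10 new=(24,6) → add node 7 parent=4 cost=24
8. q=(13,3) nearest=2 d=3 new=(13,3) → add node 8 parent=2 cost=15
9. q=(22,12) nearest=4 d=3 new=(22,12) → add node 9 parent=4 cost=21
10. q=(14,18) nearest=4 d=6 new=(14,18) → blocked by [13,18]×[18,20], reject
11. q=(24,1) nearest=7 d=5 new=(24,1) → add node 10 parent=7 cost=29
12. q=(7,1) nearest=1 d=5 new=(7,1) → add node 11 parent=1 cost=11
13. q=(18,13) nearest=4 d=1 new=(18,13) → add node 12 parent=4 cost=19
14. q=(2,2) nearest=0 d=2 new=(2,2) → add node 13 parent=0 cost=2; rewire 3→13 (8<12); rewire 8→13 (13<15); rewire 11→13 (7<11)
15. q=(13,10) nearest=2 d=4 new=(13,10) → blocked by [10,13]×[8,10], reject
16. q=(10,14) nearest=6 d=3 new=(10,14) → add node 14 parent=6 cost=15
17. q=(16,14) nearest=12 d=2 new=(16,14) → add node 15 parent=12 cost=21
18. q=(20,4) nearest=7 d=4 new=(20,4) → add node 16 parent=7 cost=28
19. q=(25,14) nearest=5 d=3 new=(25,14) → add node 17 parent=5 cost=25
20. q=(15,16) nearest=15 d=2 new=(15,16) → add node 18 parent=15 cost=23
21. q=(12,8) nearest=2 d=2 new=(12,8) → blocked by [10,13]×[8,10], reject
22. q=(0,12) nearest=3 d=4 new=(0,12) → add node 19 parent=3 cost=12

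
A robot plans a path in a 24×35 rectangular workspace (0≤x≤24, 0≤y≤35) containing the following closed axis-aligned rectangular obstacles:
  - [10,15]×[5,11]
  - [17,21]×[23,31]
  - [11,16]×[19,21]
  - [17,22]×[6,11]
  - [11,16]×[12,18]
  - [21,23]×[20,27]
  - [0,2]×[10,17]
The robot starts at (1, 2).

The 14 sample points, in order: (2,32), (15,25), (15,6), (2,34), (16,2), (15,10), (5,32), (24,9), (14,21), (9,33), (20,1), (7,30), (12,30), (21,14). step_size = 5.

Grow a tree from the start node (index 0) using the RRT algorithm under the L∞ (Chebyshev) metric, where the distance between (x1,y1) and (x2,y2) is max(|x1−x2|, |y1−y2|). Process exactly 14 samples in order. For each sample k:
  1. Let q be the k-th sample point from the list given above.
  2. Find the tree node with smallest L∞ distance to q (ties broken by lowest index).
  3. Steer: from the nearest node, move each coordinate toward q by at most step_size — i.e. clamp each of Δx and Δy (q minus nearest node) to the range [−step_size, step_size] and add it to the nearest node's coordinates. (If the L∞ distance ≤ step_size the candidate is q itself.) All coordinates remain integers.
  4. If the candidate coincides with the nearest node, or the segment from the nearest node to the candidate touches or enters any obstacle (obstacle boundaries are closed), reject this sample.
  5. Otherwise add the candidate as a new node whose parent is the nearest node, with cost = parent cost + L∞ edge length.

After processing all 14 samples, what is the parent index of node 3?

Parent of node 3: 2

1. q=(2,32) nearest=0 d=30 new=(2,7) → add node 1 parent=0 cost=5
2. q=(15,25) nearest=1 d=18 new=(7,12) → add node 2 parent=1 cost=10
3. q=(15,6) nearest=2 d=8 new=(12,7) → blocked by [10,15]×[5,11], reject
4. q=(2,34) nearest=2 d=22 new=(2,17) → blocked by [0,2]×[10,17], reject
5. q=(16,2) nearest=2 d=10 new=(12,7) → blocked by [10,15]×[5,11], reject
6. q=(15,10) nearest=2 d=8 new=(12,10) → blocked by [10,15]×[5,11], reject
7. q=(5,32) nearest=2 d=20 new=(5,17) → add node 3 parent=2 cost=15
8. q=(24,9) nearest=2 d=17 new=(12,9) → blocked by [10,15]×[5,11], reject
9. q=(14,21) nearest=2 d=9 new=(12,17) → blocked by [11,16]×[12,18], reject
10. q=(9,33) nearest=3 d=16 new=(9,22) → add node 4 parent=3 cost=20
11. q=(20,1) nearest=2 d=13 new=(12,7) → blocked by [10,15]×[5,11], reject
12. q=(7,30) nearest=4 d=8 new=(7,27) → add node 5 parent=4 cost=25
13. q=(12,30) nearest=5 d=5 new=(12,30) → add node 6 parent=5 cost=30
14. q=(21,14) nearest=4 d=12 new=(14,17) → blocked by [11,16]×[19,21], reject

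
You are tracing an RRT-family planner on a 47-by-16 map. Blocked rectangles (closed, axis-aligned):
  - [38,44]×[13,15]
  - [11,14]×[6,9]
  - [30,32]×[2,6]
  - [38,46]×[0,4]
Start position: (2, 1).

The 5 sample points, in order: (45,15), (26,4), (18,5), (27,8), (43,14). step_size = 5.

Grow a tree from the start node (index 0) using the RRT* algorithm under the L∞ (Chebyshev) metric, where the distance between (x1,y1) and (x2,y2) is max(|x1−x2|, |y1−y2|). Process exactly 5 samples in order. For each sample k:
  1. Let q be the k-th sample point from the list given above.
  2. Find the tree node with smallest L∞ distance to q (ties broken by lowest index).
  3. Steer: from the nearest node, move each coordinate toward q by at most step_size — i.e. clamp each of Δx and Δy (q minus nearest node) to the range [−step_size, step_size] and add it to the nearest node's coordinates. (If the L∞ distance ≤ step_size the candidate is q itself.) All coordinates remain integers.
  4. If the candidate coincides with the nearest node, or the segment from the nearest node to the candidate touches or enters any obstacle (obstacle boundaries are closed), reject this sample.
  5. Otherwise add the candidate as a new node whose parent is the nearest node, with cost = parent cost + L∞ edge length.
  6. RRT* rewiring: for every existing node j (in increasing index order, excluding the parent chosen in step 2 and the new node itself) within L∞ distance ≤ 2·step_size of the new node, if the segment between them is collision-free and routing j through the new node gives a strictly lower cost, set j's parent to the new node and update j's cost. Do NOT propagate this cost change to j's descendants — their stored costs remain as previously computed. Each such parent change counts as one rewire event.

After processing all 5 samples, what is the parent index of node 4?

1. q=(45,15) nearest=0 d=43 new=(7,6) → add node 1 parent=0 cost=5
2. q=(26,4) nearest=1 d=19 new=(12,4) → add node 2 parent=1 cost=10
3. q=(18,5) nearest=2 d=6 new=(17,5) → add node 3 parent=2 cost=15
4. q=(27,8) nearest=3 d=10 new=(22,8) → add node 4 parent=3 cost=20
5. q=(43,14) nearest=4 d=21 new=(27,13) → add node 5 parent=4 cost=25

Parent of node 4: 3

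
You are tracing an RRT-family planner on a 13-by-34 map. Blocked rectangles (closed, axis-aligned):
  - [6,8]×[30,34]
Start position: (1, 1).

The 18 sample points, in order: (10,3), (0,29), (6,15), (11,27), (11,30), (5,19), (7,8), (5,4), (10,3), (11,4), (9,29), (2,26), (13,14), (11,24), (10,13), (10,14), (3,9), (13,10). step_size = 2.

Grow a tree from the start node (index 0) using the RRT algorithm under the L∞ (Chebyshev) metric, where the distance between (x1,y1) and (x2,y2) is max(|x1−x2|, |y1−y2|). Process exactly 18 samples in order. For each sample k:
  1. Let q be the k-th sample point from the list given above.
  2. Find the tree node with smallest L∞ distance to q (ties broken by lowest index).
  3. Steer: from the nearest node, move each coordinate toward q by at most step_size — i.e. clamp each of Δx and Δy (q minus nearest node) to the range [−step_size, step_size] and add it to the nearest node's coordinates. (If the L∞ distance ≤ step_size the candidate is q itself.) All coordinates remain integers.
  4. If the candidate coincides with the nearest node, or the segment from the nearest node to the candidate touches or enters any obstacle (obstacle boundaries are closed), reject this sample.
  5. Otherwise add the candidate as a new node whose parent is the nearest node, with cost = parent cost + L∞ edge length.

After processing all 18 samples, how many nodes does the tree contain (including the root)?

1. q=(10,3) nearest=0 d=9 new=(3,3) → add node 1 parent=0 cost=2
2. q=(0,29) nearest=1 d=26 new=(1,5) → add node 2 parent=1 cost=4
3. q=(6,15) nearest=2 d=10 new=(3,7) → add node 3 parent=2 cost=6
4. q=(11,27) nearest=3 d=20 new=(5,9) → add node 4 parent=3 cost=8
5. q=(11,30) nearest=4 d=21 new=(7,11) → add node 5 parent=4 cost=10
6. q=(5,19) nearest=5 d=8 new=(5,13) → add node 6 parent=5 cost=12
7. q=(7,8) nearest=4 d=2 new=(7,8) → add node 7 parent=4 cost=10
8. q=(5,4) nearest=1 d=2 new=(5,4) → add node 8 parent=1 cost=4
9. q=(10,3) nearest=7 d=5 new=(9,6) → add node 9 parent=7 cost=12
10. q=(11,4) nearest=9 d=2 new=(11,4) → add node 10 parent=9 cost=14
11. q=(9,29) nearest=6 d=16 new=(7,15) → add node 11 parent=6 cost=14
12. q=(2,26) nearest=11 d=11 new=(5,17) → add node 12 parent=11 cost=16
13. q=(13,14) nearest=5 d=6 new=(9,13) → add node 13 parent=5 cost=12
14. q=(11,24) nearest=12 d=7 new=(7,19) → add node 14 parent=12 cost=18
15. q=(10,13) nearest=13 d=1 new=(10,13) → add node 15 parent=13 cost=13
16. q=(10,14) nearest=13 d=1 new=(10,14) → add node 16 parent=13 cost=13
17. q=(3,9) nearest=3 d=2 new=(3,9) → add node 17 parent=3 cost=8
18. q=(13,10) nearest=15 d=3 new=(12,11) → add node 18 parent=15 cost=15

Node count: 19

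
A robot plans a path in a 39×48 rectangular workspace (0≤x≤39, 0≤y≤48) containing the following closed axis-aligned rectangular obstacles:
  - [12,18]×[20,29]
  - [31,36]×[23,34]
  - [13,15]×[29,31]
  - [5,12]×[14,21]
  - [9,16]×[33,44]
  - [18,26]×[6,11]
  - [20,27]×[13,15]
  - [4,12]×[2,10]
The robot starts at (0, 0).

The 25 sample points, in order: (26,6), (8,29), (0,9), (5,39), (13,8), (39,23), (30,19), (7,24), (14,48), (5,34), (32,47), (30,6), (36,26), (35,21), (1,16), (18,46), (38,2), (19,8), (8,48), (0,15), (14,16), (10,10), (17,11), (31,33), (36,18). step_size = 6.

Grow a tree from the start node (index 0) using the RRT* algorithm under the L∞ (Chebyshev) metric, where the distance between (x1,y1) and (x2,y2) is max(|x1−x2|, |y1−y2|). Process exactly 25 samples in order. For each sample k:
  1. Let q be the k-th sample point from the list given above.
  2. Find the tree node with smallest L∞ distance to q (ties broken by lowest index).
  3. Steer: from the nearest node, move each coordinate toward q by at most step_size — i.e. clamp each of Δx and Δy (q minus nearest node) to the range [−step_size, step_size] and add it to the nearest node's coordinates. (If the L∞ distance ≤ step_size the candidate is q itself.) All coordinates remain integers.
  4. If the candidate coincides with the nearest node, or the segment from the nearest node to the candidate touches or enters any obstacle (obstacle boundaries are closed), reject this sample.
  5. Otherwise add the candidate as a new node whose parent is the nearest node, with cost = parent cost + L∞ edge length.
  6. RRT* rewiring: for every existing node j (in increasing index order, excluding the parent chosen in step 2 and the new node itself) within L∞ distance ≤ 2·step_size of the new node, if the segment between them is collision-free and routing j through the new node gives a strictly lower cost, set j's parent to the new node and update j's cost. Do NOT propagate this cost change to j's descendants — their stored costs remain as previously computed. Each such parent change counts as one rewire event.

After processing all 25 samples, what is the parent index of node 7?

Parent of node 7: 6

1. q=(26,6) nearest=0 d=26 new=(6,6) → blocked by [4,12]×[2,10], reject
2. q=(8,29) nearest=0 d=29 new=(6,6) → blocked by [4,12]×[2,10], reject
3. q=(0,9) nearest=0 d=9 new=(0,6) → add node 1 parent=0 cost=6
4. q=(5,39) nearest=1 d=33 new=(5,12) → add node 2 parent=1 cost=12
5. q=(13,8) nearest=2 d=8 new=(11,8) → blocked by [4,12]×[2,10], reject
6. q=(39,23) nearest=2 d=34 new=(11,18) → blocked by [5,12]×[14,21], reject
7. q=(30,19) nearest=2 d=25 new=(11,18) → blocked by [5,12]×[14,21], reject
8. q=(7,24) nearest=2 d=12 new=(7,18) → blocked by [5,12]×[14,21], reject
9. q=(14,48) nearest=2 d=36 new=(11,18) → blocked by [5,12]×[14,21], reject
10. q=(5,34) nearest=2 d=22 new=(5,18) → blocked by [5,12]×[14,21], reject
11. q=(32,47) nearest=2 d=35 new=(11,18) → blocked by [5,12]×[14,21], reject
12. q=(30,6) nearest=2 d=25 new=(11,6) → blocked by [4,12]×[2,10], reject
13. q=(36,26) nearest=2 d=31 new=(11,18) → blocked by [5,12]×[14,21], reject
14. q=(35,21) nearest=2 d=30 new=(11,18) → blocked by [5,12]×[14,21], reject
15. q=(1,16) nearest=2 d=4 new=(1,16) → add node 3 parent=2 cost=16
16. q=(18,46) nearest=3 d=30 new=(7,22) → blocked by [5,12]×[14,21], reject
17. q=(38,2) nearest=2 d=33 new=(11,6) → blocked by [4,12]×[2,10], reject
18. q=(19,8) nearest=2 d=14 new=(11,8) → blocked by [4,12]×[2,10], reject
19. q=(8,48) nearest=3 d=32 new=(7,22) → blocked by [5,12]×[14,21], reject
20. q=(0,15) nearest=3 d=1 new=(0,15) → add node 4 parent=3 cost=17
21. q=(14,16) nearest=2 d=9 new=(11,16) → blocked by [5,12]×[14,21], reject
22. q=(10,10) nearest=2 d=5 new=(10,10) → blocked by [4,12]×[2,10], reject
23. q=(17,11) nearest=2 d=12 new=(11,11) → add node 5 parent=2 cost=18
24. q=(31,33) nearest=5 d=22 new=(17,17) → add node 6 parent=5 cost=24
25. q=(36,18) nearest=6 d=19 new=(23,18) → add node 7 parent=6 cost=30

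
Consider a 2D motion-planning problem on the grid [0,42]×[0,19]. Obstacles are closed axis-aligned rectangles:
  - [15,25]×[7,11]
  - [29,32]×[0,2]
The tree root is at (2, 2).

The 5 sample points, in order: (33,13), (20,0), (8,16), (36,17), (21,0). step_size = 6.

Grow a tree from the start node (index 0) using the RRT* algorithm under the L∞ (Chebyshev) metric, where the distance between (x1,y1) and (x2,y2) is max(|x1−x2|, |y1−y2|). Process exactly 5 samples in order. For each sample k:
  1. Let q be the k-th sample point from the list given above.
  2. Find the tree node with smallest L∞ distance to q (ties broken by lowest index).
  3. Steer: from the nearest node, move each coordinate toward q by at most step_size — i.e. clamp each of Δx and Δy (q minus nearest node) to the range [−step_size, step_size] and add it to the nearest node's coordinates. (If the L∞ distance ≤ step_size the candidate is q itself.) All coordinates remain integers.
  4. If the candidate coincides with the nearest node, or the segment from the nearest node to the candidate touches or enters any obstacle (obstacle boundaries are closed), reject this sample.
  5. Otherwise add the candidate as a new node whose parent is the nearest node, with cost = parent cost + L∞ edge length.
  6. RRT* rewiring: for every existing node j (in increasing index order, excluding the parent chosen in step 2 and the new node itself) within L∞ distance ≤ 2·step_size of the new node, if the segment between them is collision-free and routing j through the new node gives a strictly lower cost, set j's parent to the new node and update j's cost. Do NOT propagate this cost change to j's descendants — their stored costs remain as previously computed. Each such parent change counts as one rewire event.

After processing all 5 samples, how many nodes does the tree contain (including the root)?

Node count: 5

1. q=(33,13) nearest=0 d=31 new=(8,8) → add node 1 parent=0 cost=6
2. q=(20,0) nearest=1 d=12 new=(14,2) → add node 2 parent=1 cost=12
3. q=(8,16) nearest=1 d=8 new=(8,14) → add node 3 parent=1 cost=12
4. q=(36,17) nearest=2 d=22 new=(20,8) → blocked by [15,25]×[7,11], reject
5. q=(21,0) nearest=2 d=7 new=(20,0) → add node 4 parent=2 cost=18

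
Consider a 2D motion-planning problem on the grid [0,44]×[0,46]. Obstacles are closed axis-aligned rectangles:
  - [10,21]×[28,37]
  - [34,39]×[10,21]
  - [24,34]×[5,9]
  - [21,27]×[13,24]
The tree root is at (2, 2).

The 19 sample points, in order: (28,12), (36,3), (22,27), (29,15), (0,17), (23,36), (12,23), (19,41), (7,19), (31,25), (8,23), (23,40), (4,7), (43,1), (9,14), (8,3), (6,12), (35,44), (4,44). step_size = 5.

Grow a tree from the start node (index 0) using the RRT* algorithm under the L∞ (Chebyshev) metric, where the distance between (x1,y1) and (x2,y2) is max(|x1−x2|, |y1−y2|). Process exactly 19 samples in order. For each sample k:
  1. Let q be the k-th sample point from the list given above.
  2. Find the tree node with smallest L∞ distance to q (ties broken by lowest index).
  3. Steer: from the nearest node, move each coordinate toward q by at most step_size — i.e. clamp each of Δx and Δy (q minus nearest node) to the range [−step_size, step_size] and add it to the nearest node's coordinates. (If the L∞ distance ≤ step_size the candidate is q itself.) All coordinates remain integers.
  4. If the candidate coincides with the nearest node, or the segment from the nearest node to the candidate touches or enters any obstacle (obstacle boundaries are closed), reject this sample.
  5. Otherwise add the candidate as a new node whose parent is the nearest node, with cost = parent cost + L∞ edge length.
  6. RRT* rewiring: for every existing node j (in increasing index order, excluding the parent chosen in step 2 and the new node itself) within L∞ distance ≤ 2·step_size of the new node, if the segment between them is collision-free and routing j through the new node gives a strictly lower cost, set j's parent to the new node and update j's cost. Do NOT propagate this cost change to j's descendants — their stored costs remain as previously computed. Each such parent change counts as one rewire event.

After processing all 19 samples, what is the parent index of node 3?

1. q=(28,12) nearest=0 d=26 new=(7,7) → add node 1 parent=0 cost=5
2. q=(36,3) nearest=1 d=29 new=(12,3) → add node 2 parent=1 cost=10
3. q=(22,27) nearest=1 d=20 new=(12,12) → add node 3 parent=1 cost=10
4. q=(29,15) nearest=2 d=17 new=(17,8) → add node 4 parent=2 cost=15
5. q=(0,17) nearest=1 d=10 new=(2,12) → add node 5 parent=1 cost=10
6. q=(23,36) nearest=3 d=24 new=(17,17) → add node 6 parent=3 cost=15
7. q=(12,23) nearest=6 d=6 new=(12,22) → add node 7 parent=6 cost=20
8. q=(19,41) nearest=7 d=19 new=(17,27) → add node 8 parent=7 cost=25
9. q=(7,19) nearest=7 d=5 new=(7,19) → add node 9 parent=7 cost=25
10. q=(31,25) nearest=6 d=14 new=(22,22) → blocked by [21,27]×[13,24], reject
11. q=(8,23) nearest=7 d=4 new=(8,23) → add node 10 parent=7 cost=24
12. q=(23,40) nearest=8 d=13 new=(22,32) → blocked by [10,21]×[28,37], reject
13. q=(4,7) nearest=1 d=3 new=(4,7) → add node 11 parent=1 cost=8
14. q=(43,1) nearest=4 d=26 new=(22,3) → add node 12 parent=4 cost=20
15. q=(9,14) nearest=3 d=3 new=(9,14) → add node 13 parent=3 cost=13; rewire 9→13 (18<25); rewire 10→13 (22<24)
16. q=(8,3) nearest=1 d=4 new=(8,3) → add node 14 parent=1 cost=9
17. q=(6,12) nearest=13 d=3 new=(6,12) → add node 15 parent=13 cost=16
18. q=(35,44) nearest=8 d=18 new=(22,32) → blocked by [10,21]×[28,37], reject
19. q=(4,44) nearest=8 d=17 new=(12,32) → blocked by [10,21]×[28,37], reject

Parent of node 3: 1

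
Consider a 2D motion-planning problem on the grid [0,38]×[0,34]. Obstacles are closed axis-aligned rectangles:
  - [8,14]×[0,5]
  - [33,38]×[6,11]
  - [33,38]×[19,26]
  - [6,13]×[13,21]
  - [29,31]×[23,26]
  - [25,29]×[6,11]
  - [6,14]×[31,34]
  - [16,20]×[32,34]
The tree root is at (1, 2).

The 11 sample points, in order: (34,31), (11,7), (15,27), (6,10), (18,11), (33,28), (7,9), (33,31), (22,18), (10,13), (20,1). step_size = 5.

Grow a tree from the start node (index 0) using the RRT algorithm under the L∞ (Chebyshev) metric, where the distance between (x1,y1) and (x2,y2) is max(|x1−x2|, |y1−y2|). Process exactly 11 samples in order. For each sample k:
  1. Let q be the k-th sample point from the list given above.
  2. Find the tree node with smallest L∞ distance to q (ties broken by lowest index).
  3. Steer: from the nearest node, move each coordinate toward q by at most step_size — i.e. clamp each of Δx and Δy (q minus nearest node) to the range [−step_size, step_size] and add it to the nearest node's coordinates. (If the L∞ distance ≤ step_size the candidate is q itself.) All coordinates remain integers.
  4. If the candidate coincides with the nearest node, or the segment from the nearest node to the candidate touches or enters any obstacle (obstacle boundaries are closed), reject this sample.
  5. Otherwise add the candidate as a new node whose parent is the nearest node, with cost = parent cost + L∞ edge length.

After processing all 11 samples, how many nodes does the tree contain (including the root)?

1. q=(34,31) nearest=0 d=33 new=(6,7) → add node 1 parent=0 cost=5
2. q=(11,7) nearest=1 d=5 new=(11,7) → add node 2 parent=1 cost=10
3. q=(15,27) nearest=1 d=20 new=(11,12) → add node 3 parent=1 cost=10
4. q=(6,10) nearest=1 d=3 new=(6,10) → add node 4 parent=1 cost=8
5. q=(18,11) nearest=2 d=7 new=(16,11) → add node 5 parent=2 cost=15
6. q=(33,28) nearest=5 d=17 new=(21,16) → add node 6 parent=5 cost=20
7. q=(7,9) nearest=4 d=1 new=(7,9) → add node 7 parent=4 cost=9
8. q=(33,31) nearest=6 d=15 new=(26,21) → add node 8 parent=6 cost=25
9. q=(22,18) nearest=6 d=2 new=(22,18) → add node 9 parent=6 cost=22
10. q=(10,13) nearest=3 d=1 new=(10,13) → blocked by [6,13]×[13,21], reject
11. q=(20,1) nearest=2 d=9 new=(16,2) → blocked by [8,14]×[0,5], reject

Node count: 10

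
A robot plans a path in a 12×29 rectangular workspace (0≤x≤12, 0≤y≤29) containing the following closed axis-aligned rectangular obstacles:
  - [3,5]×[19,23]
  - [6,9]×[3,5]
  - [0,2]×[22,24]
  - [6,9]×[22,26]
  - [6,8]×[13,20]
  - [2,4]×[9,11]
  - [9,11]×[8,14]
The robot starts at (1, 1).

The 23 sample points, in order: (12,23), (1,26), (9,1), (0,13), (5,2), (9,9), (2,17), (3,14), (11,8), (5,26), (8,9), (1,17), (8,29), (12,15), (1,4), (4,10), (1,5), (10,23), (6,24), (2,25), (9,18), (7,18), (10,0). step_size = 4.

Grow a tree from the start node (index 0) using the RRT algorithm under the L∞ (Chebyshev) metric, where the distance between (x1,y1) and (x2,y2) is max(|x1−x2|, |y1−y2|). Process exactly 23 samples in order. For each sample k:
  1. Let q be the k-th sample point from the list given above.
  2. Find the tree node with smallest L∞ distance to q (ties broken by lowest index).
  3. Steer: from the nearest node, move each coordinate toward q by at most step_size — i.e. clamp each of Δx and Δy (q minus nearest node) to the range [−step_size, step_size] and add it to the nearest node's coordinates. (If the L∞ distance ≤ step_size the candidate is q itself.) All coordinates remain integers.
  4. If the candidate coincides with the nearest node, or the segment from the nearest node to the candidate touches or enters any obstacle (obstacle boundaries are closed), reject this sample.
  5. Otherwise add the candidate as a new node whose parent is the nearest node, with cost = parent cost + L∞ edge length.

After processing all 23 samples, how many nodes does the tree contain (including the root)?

1. q=(12,23) nearest=0 d=22 new=(5,5) → add node 1 parent=0 cost=4
2. q=(1,26) nearest=1 d=21 new=(1,9) → add node 2 parent=1 cost=8
3. q=(9,1) nearest=1 d=4 new=(9,1) → blocked by [6,9]×[3,5], reject
4. q=(0,13) nearest=2 d=4 new=(0,13) → add node 3 parent=2 cost=12
5. q=(5,2) nearest=1 d=3 new=(5,2) → add node 4 parent=1 cost=7
6. q=(9,9) nearest=1 d=4 new=(9,9) → blocked by [9,11]×[8,14], reject
7. q=(2,17) nearest=3 d=4 new=(2,17) → add node 5 parent=3 cost=16
8. q=(3,14) nearest=3 d=3 new=(3,14) → add node 6 parent=3 cost=15
9. q=(11,8) nearest=1 d=6 new=(9,8) → blocked by [9,11]×[8,14], reject
10. q=(5,26) nearest=5 d=9 new=(5,21) → blocked by [3,5]×[19,23], reject
11. q=(8,9) nearest=1 d=4 new=(8,9) → add node 7 parent=1 cost=8
12. q=(1,17) nearest=5 d=1 new=(1,17) → add node 8 parent=5 cost=17
13. q=(8,29) nearest=5 d=12 new=(6,21) → blocked by [3,5]×[19,23], reject
14. q=(12,15) nearest=7 d=6 new=(12,13) → blocked by [9,11]×[8,14], reject
15. q=(1,4) nearest=0 d=3 new=(1,4) → add node 9 parent=0 cost=3
16. q=(4,10) nearest=2 d=3 new=(4,10) → blocked by [2,4]×[9,11], reject
17. q=(1,5) nearest=9 d=1 new=(1,5) → add node 10 parent=9 cost=4
18. q=(10,23) nearest=5 d=8 new=(6,21) → blocked by [3,5]×[19,23], reject
19. q=(6,24) nearest=5 d=7 new=(6,21) → blocked by [3,5]×[19,23], reject
20. q=(2,25) nearest=5 d=8 new=(2,21) → add node 11 parent=5 cost=20
21. q=(9,18) nearest=6 d=6 new=(7,18) → blocked by [6,8]×[13,20], reject
22. q=(7,18) nearest=6 d=4 new=(7,18) → blocked by [6,8]×[13,20], reject
23. q=(10,0) nearest=1 d=5 new=(9,1) → blocked by [6,9]×[3,5], reject

Node count: 12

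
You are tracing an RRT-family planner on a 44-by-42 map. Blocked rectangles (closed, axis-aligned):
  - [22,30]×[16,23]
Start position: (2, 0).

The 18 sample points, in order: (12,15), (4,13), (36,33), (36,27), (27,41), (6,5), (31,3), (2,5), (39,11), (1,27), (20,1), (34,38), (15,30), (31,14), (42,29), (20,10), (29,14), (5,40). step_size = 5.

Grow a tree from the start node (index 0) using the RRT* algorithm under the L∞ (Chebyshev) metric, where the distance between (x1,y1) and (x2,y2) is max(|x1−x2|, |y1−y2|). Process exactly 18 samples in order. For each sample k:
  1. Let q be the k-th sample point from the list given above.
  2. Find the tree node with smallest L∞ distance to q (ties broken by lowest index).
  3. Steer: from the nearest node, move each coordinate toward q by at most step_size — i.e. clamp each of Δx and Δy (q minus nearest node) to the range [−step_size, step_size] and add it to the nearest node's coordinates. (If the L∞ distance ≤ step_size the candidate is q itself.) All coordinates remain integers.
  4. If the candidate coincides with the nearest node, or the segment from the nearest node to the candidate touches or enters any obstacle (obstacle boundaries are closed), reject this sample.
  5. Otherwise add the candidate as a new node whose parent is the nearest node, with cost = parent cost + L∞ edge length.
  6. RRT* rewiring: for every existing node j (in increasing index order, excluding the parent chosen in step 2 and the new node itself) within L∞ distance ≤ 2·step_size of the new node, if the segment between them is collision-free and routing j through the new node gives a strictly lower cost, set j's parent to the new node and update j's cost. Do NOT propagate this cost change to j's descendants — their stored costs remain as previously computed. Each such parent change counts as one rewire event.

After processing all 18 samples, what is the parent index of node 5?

1. q=(12,15) nearest=0 d=15 new=(7,5) → add node 1 parent=0 cost=5
2. q=(4,13) nearest=1 d=8 new=(4,10) → add node 2 parent=1 cost=10
3. q=(36,33) nearest=1 d=29 new=(12,10) → add node 3 parent=1 cost=10
4. q=(36,27) nearest=3 d=24 new=(17,15) → add node 4 parent=3 cost=15
5. q=(27,41) nearest=4 d=26 new=(22,20) → blocked by [22,30]×[16,23], reject
6. q=(6,5) nearest=1 d=1 new=(6,5) → add node 5 parent=1 cost=6
7. q=(31,3) nearest=4 d=14 new=(22,10) → add node 6 parent=4 cost=20
8. q=(2,5) nearest=5 d=4 new=(2,5) → add node 7 parent=5 cost=10
9. q=(39,11) nearest=6 d=17 new=(27,11) → add node 8 parent=6 cost=25
10. q=(1,27) nearest=4 d=16 new=(12,20) → add node 9 parent=4 cost=20
11. q=(20,1) nearest=3 d=9 new=(17,5) → add node 10 parent=3 cost=15
12. q=(34,38) nearest=9 d=22 new=(17,25) → add node 11 parent=9 cost=25
13. q=(15,30) nearest=11 d=5 new=(15,30) → add node 12 parent=11 cost=30
14. q=(31,14) nearest=8 d=4 new=(31,14) → add node 13 parent=8 cost=29
15. q=(42,29) nearest=13 d=15 new=(36,19) → add node 14 parent=13 cost=34
16. q=(20,10) nearest=6 d=2 new=(20,10) → add node 15 parent=6 cost=22
17. q=(29,14) nearest=13 d=2 new=(29,14) → add node 16 parent=13 cost=31
18. q=(5,40) nearest=12 d=10 new=(10,35) → add node 17 parent=12 cost=35

Parent of node 5: 1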